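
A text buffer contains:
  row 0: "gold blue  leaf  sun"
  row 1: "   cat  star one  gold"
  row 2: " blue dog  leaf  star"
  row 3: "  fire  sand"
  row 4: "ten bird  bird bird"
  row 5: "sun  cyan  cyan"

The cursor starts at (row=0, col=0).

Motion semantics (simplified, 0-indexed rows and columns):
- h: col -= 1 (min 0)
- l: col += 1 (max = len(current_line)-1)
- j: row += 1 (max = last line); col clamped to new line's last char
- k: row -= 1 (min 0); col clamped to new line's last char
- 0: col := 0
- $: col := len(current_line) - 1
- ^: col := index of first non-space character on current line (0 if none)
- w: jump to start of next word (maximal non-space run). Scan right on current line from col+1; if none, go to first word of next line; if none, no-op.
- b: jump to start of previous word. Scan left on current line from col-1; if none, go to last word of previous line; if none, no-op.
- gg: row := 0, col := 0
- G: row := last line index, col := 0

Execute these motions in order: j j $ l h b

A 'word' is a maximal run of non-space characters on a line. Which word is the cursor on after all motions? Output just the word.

After 1 (j): row=1 col=0 char='_'
After 2 (j): row=2 col=0 char='_'
After 3 ($): row=2 col=20 char='r'
After 4 (l): row=2 col=20 char='r'
After 5 (h): row=2 col=19 char='a'
After 6 (b): row=2 col=17 char='s'

Answer: star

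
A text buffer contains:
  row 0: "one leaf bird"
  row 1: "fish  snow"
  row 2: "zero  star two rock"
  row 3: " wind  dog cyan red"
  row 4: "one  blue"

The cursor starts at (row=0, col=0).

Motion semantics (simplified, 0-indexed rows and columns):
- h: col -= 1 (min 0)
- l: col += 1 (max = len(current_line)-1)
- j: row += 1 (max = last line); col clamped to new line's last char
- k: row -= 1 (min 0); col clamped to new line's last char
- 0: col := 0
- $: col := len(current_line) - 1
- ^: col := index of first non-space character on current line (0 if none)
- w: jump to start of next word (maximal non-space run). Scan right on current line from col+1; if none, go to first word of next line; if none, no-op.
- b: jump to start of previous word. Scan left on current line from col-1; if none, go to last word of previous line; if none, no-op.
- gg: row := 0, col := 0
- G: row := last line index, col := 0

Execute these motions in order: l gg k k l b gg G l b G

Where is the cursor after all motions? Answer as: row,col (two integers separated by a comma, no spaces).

After 1 (l): row=0 col=1 char='n'
After 2 (gg): row=0 col=0 char='o'
After 3 (k): row=0 col=0 char='o'
After 4 (k): row=0 col=0 char='o'
After 5 (l): row=0 col=1 char='n'
After 6 (b): row=0 col=0 char='o'
After 7 (gg): row=0 col=0 char='o'
After 8 (G): row=4 col=0 char='o'
After 9 (l): row=4 col=1 char='n'
After 10 (b): row=4 col=0 char='o'
After 11 (G): row=4 col=0 char='o'

Answer: 4,0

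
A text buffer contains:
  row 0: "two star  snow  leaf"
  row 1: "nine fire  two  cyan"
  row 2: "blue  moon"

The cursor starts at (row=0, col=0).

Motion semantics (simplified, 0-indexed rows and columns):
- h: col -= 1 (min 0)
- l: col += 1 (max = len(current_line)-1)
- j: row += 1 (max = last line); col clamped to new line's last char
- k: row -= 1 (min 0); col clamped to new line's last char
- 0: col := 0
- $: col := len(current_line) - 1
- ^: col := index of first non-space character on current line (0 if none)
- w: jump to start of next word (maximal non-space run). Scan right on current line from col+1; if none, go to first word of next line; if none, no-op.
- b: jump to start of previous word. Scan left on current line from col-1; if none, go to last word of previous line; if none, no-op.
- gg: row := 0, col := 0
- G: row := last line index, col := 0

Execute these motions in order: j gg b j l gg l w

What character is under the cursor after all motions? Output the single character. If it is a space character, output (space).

Answer: s

Derivation:
After 1 (j): row=1 col=0 char='n'
After 2 (gg): row=0 col=0 char='t'
After 3 (b): row=0 col=0 char='t'
After 4 (j): row=1 col=0 char='n'
After 5 (l): row=1 col=1 char='i'
After 6 (gg): row=0 col=0 char='t'
After 7 (l): row=0 col=1 char='w'
After 8 (w): row=0 col=4 char='s'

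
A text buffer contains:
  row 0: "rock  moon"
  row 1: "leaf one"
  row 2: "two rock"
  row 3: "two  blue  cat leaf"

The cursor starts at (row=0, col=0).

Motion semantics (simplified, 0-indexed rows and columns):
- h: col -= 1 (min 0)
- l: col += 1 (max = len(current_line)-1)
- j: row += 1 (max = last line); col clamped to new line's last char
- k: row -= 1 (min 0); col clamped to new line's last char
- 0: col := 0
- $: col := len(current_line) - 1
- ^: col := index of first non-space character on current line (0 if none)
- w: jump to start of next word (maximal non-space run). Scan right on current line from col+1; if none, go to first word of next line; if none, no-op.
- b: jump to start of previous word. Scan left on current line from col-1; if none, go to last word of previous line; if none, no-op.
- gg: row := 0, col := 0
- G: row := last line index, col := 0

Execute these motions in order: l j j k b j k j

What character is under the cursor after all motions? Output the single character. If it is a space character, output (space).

Answer: t

Derivation:
After 1 (l): row=0 col=1 char='o'
After 2 (j): row=1 col=1 char='e'
After 3 (j): row=2 col=1 char='w'
After 4 (k): row=1 col=1 char='e'
After 5 (b): row=1 col=0 char='l'
After 6 (j): row=2 col=0 char='t'
After 7 (k): row=1 col=0 char='l'
After 8 (j): row=2 col=0 char='t'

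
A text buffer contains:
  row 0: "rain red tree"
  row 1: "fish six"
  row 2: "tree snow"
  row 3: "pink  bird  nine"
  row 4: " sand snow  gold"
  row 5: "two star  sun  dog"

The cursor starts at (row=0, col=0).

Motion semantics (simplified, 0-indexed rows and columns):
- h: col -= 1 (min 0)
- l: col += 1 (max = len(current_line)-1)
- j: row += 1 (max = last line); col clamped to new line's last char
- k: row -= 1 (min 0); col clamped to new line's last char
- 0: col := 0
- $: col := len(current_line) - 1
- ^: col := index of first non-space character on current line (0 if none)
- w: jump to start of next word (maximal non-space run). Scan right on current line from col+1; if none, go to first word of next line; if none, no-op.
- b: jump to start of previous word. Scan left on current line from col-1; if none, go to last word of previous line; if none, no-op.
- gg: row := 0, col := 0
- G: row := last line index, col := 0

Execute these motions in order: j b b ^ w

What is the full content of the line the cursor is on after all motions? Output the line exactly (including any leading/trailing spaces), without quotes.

After 1 (j): row=1 col=0 char='f'
After 2 (b): row=0 col=9 char='t'
After 3 (b): row=0 col=5 char='r'
After 4 (^): row=0 col=0 char='r'
After 5 (w): row=0 col=5 char='r'

Answer: rain red tree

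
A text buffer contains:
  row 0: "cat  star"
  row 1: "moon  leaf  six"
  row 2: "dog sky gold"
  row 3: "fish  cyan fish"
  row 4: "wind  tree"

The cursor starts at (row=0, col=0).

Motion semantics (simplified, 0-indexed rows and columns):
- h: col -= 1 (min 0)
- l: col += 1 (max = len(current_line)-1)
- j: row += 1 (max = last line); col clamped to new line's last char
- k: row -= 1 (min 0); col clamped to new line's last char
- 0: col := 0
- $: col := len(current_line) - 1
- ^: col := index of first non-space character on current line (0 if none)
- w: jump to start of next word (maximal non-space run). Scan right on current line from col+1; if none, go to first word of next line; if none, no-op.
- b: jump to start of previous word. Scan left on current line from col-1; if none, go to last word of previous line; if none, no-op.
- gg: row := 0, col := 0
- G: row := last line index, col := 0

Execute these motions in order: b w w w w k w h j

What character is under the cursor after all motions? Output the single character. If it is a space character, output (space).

After 1 (b): row=0 col=0 char='c'
After 2 (w): row=0 col=5 char='s'
After 3 (w): row=1 col=0 char='m'
After 4 (w): row=1 col=6 char='l'
After 5 (w): row=1 col=12 char='s'
After 6 (k): row=0 col=8 char='r'
After 7 (w): row=1 col=0 char='m'
After 8 (h): row=1 col=0 char='m'
After 9 (j): row=2 col=0 char='d'

Answer: d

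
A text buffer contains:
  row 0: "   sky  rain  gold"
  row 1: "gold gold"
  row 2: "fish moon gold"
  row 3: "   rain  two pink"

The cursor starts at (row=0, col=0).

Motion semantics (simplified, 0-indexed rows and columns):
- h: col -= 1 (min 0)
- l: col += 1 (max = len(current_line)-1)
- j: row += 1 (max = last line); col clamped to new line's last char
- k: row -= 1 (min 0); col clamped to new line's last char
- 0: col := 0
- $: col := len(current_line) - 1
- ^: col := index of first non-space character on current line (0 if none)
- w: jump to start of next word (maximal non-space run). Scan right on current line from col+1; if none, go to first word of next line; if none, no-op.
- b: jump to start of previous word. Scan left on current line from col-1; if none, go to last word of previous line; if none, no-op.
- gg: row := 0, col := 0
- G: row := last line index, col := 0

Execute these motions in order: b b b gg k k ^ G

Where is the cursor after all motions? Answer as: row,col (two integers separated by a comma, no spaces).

After 1 (b): row=0 col=0 char='_'
After 2 (b): row=0 col=0 char='_'
After 3 (b): row=0 col=0 char='_'
After 4 (gg): row=0 col=0 char='_'
After 5 (k): row=0 col=0 char='_'
After 6 (k): row=0 col=0 char='_'
After 7 (^): row=0 col=3 char='s'
After 8 (G): row=3 col=0 char='_'

Answer: 3,0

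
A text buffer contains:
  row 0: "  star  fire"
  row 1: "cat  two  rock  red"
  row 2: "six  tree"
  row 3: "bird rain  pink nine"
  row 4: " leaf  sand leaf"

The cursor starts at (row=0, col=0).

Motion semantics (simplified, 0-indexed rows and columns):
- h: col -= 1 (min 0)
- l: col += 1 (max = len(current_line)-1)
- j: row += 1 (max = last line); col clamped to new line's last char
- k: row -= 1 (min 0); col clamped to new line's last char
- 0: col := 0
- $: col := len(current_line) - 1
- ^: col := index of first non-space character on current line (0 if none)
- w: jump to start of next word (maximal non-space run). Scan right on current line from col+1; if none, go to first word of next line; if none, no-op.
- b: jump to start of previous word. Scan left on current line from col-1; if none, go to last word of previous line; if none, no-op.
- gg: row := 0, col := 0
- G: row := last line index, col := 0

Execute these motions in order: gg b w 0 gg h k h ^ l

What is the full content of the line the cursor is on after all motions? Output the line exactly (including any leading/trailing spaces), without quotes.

After 1 (gg): row=0 col=0 char='_'
After 2 (b): row=0 col=0 char='_'
After 3 (w): row=0 col=2 char='s'
After 4 (0): row=0 col=0 char='_'
After 5 (gg): row=0 col=0 char='_'
After 6 (h): row=0 col=0 char='_'
After 7 (k): row=0 col=0 char='_'
After 8 (h): row=0 col=0 char='_'
After 9 (^): row=0 col=2 char='s'
After 10 (l): row=0 col=3 char='t'

Answer:   star  fire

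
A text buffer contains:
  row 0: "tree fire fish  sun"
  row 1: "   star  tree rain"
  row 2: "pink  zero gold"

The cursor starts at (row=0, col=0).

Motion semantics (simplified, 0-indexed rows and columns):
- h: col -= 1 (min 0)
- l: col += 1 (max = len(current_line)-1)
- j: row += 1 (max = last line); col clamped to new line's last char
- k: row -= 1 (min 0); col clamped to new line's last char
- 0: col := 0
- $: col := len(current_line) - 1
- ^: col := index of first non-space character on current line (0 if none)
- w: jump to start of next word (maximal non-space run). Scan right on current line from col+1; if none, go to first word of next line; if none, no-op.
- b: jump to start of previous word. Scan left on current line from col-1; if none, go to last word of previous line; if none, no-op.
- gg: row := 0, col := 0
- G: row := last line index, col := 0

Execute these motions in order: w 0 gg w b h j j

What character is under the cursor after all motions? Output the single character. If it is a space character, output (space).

After 1 (w): row=0 col=5 char='f'
After 2 (0): row=0 col=0 char='t'
After 3 (gg): row=0 col=0 char='t'
After 4 (w): row=0 col=5 char='f'
After 5 (b): row=0 col=0 char='t'
After 6 (h): row=0 col=0 char='t'
After 7 (j): row=1 col=0 char='_'
After 8 (j): row=2 col=0 char='p'

Answer: p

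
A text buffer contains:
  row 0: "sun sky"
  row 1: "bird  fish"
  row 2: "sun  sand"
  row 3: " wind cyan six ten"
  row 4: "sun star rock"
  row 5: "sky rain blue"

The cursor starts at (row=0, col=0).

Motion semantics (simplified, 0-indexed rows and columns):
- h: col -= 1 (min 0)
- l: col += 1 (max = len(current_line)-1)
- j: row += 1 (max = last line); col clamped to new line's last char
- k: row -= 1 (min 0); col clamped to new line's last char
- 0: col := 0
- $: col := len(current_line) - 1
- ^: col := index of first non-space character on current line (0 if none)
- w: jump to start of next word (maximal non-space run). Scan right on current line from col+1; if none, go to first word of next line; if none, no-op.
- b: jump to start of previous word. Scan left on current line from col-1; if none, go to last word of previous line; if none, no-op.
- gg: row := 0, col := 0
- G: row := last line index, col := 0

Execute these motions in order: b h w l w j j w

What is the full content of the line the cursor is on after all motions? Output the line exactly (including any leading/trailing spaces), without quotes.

After 1 (b): row=0 col=0 char='s'
After 2 (h): row=0 col=0 char='s'
After 3 (w): row=0 col=4 char='s'
After 4 (l): row=0 col=5 char='k'
After 5 (w): row=1 col=0 char='b'
After 6 (j): row=2 col=0 char='s'
After 7 (j): row=3 col=0 char='_'
After 8 (w): row=3 col=1 char='w'

Answer:  wind cyan six ten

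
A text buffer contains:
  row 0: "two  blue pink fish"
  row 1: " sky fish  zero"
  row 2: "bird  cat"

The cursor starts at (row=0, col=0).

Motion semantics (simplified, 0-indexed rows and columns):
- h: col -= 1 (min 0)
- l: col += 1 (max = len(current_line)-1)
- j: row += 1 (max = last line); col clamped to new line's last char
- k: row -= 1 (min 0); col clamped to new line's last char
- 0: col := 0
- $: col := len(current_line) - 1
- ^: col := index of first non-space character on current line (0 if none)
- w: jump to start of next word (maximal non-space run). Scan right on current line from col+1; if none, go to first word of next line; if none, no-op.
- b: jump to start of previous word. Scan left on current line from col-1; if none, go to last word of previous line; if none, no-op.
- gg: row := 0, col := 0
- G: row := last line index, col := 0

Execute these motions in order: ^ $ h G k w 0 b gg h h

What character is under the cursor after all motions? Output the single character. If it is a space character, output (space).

After 1 (^): row=0 col=0 char='t'
After 2 ($): row=0 col=18 char='h'
After 3 (h): row=0 col=17 char='s'
After 4 (G): row=2 col=0 char='b'
After 5 (k): row=1 col=0 char='_'
After 6 (w): row=1 col=1 char='s'
After 7 (0): row=1 col=0 char='_'
After 8 (b): row=0 col=15 char='f'
After 9 (gg): row=0 col=0 char='t'
After 10 (h): row=0 col=0 char='t'
After 11 (h): row=0 col=0 char='t'

Answer: t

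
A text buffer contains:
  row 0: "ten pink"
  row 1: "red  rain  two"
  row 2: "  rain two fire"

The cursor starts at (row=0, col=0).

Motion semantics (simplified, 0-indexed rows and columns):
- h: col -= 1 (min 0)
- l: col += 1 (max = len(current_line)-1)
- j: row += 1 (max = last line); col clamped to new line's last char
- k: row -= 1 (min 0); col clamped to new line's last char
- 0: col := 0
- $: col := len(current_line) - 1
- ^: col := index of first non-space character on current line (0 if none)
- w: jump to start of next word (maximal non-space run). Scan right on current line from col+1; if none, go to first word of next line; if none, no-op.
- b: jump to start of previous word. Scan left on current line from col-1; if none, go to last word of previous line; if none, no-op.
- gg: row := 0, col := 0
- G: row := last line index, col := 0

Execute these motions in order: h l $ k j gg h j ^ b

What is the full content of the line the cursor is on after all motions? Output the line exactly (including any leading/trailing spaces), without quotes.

After 1 (h): row=0 col=0 char='t'
After 2 (l): row=0 col=1 char='e'
After 3 ($): row=0 col=7 char='k'
After 4 (k): row=0 col=7 char='k'
After 5 (j): row=1 col=7 char='i'
After 6 (gg): row=0 col=0 char='t'
After 7 (h): row=0 col=0 char='t'
After 8 (j): row=1 col=0 char='r'
After 9 (^): row=1 col=0 char='r'
After 10 (b): row=0 col=4 char='p'

Answer: ten pink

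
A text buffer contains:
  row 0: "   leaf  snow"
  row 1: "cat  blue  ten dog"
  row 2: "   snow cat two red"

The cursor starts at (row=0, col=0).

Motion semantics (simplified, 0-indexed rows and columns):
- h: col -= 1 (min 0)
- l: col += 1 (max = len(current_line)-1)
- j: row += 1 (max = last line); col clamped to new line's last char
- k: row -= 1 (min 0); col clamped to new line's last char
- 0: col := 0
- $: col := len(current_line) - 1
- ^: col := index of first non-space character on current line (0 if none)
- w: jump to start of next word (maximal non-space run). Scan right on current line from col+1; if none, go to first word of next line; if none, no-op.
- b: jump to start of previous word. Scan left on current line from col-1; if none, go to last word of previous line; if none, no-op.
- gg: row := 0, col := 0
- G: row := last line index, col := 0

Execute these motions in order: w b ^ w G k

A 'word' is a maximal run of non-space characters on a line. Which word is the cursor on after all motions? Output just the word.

Answer: cat

Derivation:
After 1 (w): row=0 col=3 char='l'
After 2 (b): row=0 col=3 char='l'
After 3 (^): row=0 col=3 char='l'
After 4 (w): row=0 col=9 char='s'
After 5 (G): row=2 col=0 char='_'
After 6 (k): row=1 col=0 char='c'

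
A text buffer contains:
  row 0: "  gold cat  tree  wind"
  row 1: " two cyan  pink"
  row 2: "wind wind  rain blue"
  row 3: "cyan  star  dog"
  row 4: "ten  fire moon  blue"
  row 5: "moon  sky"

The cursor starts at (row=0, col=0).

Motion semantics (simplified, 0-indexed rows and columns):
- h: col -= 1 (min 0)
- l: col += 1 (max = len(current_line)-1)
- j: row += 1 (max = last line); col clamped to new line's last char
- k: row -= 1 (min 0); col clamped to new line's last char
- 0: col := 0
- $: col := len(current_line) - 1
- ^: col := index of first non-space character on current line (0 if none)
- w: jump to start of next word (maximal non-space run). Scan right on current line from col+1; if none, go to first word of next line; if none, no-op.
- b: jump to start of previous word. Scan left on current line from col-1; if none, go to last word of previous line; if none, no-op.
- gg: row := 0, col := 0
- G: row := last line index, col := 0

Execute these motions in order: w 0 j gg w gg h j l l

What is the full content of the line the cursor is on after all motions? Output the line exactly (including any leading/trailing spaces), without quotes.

Answer:  two cyan  pink

Derivation:
After 1 (w): row=0 col=2 char='g'
After 2 (0): row=0 col=0 char='_'
After 3 (j): row=1 col=0 char='_'
After 4 (gg): row=0 col=0 char='_'
After 5 (w): row=0 col=2 char='g'
After 6 (gg): row=0 col=0 char='_'
After 7 (h): row=0 col=0 char='_'
After 8 (j): row=1 col=0 char='_'
After 9 (l): row=1 col=1 char='t'
After 10 (l): row=1 col=2 char='w'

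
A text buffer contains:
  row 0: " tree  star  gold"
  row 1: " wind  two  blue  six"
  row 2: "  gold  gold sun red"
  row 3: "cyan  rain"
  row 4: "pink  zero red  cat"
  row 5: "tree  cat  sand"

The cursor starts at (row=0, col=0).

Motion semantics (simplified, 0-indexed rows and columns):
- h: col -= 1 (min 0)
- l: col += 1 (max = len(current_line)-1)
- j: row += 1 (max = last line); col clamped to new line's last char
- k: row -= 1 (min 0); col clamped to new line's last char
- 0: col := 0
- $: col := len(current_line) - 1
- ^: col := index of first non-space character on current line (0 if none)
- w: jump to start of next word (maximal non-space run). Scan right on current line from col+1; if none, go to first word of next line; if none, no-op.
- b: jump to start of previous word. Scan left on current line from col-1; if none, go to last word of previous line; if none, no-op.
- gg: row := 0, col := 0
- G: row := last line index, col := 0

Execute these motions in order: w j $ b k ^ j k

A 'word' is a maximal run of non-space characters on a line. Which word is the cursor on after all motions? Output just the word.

After 1 (w): row=0 col=1 char='t'
After 2 (j): row=1 col=1 char='w'
After 3 ($): row=1 col=20 char='x'
After 4 (b): row=1 col=18 char='s'
After 5 (k): row=0 col=16 char='d'
After 6 (^): row=0 col=1 char='t'
After 7 (j): row=1 col=1 char='w'
After 8 (k): row=0 col=1 char='t'

Answer: tree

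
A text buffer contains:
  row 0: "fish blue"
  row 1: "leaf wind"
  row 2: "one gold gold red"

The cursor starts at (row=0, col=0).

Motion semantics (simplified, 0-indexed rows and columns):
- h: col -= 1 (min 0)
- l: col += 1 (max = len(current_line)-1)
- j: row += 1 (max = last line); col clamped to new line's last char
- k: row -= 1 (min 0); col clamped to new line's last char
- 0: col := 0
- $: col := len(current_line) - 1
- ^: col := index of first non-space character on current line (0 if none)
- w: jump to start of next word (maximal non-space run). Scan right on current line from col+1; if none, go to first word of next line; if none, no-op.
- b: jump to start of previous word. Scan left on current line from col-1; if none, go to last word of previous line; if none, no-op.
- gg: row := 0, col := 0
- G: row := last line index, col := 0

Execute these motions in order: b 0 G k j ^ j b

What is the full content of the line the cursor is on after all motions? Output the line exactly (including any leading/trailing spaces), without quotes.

After 1 (b): row=0 col=0 char='f'
After 2 (0): row=0 col=0 char='f'
After 3 (G): row=2 col=0 char='o'
After 4 (k): row=1 col=0 char='l'
After 5 (j): row=2 col=0 char='o'
After 6 (^): row=2 col=0 char='o'
After 7 (j): row=2 col=0 char='o'
After 8 (b): row=1 col=5 char='w'

Answer: leaf wind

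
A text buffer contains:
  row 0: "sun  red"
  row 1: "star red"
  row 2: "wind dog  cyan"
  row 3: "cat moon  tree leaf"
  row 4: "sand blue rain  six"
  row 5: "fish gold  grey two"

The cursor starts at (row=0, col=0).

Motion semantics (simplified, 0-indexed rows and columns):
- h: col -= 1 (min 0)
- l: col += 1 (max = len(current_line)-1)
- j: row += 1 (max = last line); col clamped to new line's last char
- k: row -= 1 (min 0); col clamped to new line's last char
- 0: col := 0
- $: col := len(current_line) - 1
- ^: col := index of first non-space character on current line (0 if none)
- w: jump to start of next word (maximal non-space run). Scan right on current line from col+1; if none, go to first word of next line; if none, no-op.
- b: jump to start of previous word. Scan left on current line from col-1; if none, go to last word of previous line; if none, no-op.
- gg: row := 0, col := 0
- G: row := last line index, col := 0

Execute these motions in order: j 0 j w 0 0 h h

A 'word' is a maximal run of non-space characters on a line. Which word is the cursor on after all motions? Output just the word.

Answer: wind

Derivation:
After 1 (j): row=1 col=0 char='s'
After 2 (0): row=1 col=0 char='s'
After 3 (j): row=2 col=0 char='w'
After 4 (w): row=2 col=5 char='d'
After 5 (0): row=2 col=0 char='w'
After 6 (0): row=2 col=0 char='w'
After 7 (h): row=2 col=0 char='w'
After 8 (h): row=2 col=0 char='w'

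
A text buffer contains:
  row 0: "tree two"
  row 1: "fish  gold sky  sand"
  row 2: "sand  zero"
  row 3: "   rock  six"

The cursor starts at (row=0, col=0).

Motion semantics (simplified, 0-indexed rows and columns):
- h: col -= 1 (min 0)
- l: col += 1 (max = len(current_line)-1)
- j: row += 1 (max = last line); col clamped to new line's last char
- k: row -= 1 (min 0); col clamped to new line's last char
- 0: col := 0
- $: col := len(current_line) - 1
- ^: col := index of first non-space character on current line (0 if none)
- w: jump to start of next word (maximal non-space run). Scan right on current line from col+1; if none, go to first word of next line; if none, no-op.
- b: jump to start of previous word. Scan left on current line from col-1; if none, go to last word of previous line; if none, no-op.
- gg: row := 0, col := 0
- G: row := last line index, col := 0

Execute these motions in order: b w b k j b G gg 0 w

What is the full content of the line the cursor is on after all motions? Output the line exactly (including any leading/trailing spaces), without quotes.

After 1 (b): row=0 col=0 char='t'
After 2 (w): row=0 col=5 char='t'
After 3 (b): row=0 col=0 char='t'
After 4 (k): row=0 col=0 char='t'
After 5 (j): row=1 col=0 char='f'
After 6 (b): row=0 col=5 char='t'
After 7 (G): row=3 col=0 char='_'
After 8 (gg): row=0 col=0 char='t'
After 9 (0): row=0 col=0 char='t'
After 10 (w): row=0 col=5 char='t'

Answer: tree two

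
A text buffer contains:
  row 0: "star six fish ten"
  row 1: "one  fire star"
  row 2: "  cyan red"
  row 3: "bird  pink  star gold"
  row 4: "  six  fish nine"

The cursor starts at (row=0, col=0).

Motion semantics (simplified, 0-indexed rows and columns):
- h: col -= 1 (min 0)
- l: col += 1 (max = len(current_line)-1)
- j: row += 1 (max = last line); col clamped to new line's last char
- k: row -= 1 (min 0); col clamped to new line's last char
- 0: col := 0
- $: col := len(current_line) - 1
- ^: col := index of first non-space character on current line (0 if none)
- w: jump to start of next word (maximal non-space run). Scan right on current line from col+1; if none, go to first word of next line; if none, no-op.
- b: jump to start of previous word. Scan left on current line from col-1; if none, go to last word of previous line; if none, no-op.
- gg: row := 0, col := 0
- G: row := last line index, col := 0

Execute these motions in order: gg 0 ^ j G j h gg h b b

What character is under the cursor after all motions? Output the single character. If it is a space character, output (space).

After 1 (gg): row=0 col=0 char='s'
After 2 (0): row=0 col=0 char='s'
After 3 (^): row=0 col=0 char='s'
After 4 (j): row=1 col=0 char='o'
After 5 (G): row=4 col=0 char='_'
After 6 (j): row=4 col=0 char='_'
After 7 (h): row=4 col=0 char='_'
After 8 (gg): row=0 col=0 char='s'
After 9 (h): row=0 col=0 char='s'
After 10 (b): row=0 col=0 char='s'
After 11 (b): row=0 col=0 char='s'

Answer: s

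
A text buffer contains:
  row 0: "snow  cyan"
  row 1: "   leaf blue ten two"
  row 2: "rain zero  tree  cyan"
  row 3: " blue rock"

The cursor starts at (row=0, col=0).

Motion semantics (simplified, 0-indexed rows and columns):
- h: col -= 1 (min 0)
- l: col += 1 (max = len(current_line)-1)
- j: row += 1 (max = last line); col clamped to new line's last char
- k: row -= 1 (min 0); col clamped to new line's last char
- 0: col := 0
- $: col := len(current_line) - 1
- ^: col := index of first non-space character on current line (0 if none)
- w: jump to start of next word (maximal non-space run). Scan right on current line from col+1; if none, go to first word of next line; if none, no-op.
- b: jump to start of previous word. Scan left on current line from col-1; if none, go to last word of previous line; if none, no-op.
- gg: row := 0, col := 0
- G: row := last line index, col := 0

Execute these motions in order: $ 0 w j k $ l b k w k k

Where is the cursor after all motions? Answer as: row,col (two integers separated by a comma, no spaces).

Answer: 0,3

Derivation:
After 1 ($): row=0 col=9 char='n'
After 2 (0): row=0 col=0 char='s'
After 3 (w): row=0 col=6 char='c'
After 4 (j): row=1 col=6 char='f'
After 5 (k): row=0 col=6 char='c'
After 6 ($): row=0 col=9 char='n'
After 7 (l): row=0 col=9 char='n'
After 8 (b): row=0 col=6 char='c'
After 9 (k): row=0 col=6 char='c'
After 10 (w): row=1 col=3 char='l'
After 11 (k): row=0 col=3 char='w'
After 12 (k): row=0 col=3 char='w'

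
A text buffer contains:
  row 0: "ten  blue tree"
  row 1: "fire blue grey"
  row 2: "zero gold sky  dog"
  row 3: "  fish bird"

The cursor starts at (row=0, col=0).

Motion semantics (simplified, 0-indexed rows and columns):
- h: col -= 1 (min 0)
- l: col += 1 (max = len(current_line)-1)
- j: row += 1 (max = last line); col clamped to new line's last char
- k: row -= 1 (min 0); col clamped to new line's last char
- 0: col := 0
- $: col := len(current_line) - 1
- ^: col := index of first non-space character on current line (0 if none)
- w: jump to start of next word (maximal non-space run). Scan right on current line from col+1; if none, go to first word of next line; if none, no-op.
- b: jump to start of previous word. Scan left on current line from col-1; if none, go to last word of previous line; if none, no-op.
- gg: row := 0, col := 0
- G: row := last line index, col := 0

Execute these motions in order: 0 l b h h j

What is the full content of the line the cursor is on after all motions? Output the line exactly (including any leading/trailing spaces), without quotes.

After 1 (0): row=0 col=0 char='t'
After 2 (l): row=0 col=1 char='e'
After 3 (b): row=0 col=0 char='t'
After 4 (h): row=0 col=0 char='t'
After 5 (h): row=0 col=0 char='t'
After 6 (j): row=1 col=0 char='f'

Answer: fire blue grey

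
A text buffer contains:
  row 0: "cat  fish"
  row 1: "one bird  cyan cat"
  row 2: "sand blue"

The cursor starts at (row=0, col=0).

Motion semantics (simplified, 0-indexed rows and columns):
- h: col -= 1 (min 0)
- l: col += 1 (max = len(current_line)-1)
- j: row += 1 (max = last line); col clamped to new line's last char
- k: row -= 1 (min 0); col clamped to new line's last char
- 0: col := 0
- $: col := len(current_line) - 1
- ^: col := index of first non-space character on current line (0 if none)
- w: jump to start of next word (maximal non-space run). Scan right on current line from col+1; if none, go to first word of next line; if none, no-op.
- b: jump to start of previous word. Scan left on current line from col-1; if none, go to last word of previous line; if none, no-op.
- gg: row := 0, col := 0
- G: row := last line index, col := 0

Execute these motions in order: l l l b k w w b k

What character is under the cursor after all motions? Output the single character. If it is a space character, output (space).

After 1 (l): row=0 col=1 char='a'
After 2 (l): row=0 col=2 char='t'
After 3 (l): row=0 col=3 char='_'
After 4 (b): row=0 col=0 char='c'
After 5 (k): row=0 col=0 char='c'
After 6 (w): row=0 col=5 char='f'
After 7 (w): row=1 col=0 char='o'
After 8 (b): row=0 col=5 char='f'
After 9 (k): row=0 col=5 char='f'

Answer: f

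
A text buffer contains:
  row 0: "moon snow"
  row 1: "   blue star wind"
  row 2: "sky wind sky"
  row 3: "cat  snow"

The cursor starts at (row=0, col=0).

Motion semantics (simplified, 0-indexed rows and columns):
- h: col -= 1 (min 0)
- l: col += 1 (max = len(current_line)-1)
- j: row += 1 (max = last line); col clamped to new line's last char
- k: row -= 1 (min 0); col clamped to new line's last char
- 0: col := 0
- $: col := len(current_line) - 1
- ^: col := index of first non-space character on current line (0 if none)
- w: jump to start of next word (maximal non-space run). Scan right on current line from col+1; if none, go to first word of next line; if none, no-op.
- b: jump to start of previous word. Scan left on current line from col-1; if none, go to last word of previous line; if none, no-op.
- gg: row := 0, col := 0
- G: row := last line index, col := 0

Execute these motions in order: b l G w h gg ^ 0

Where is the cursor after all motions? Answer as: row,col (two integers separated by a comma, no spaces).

After 1 (b): row=0 col=0 char='m'
After 2 (l): row=0 col=1 char='o'
After 3 (G): row=3 col=0 char='c'
After 4 (w): row=3 col=5 char='s'
After 5 (h): row=3 col=4 char='_'
After 6 (gg): row=0 col=0 char='m'
After 7 (^): row=0 col=0 char='m'
After 8 (0): row=0 col=0 char='m'

Answer: 0,0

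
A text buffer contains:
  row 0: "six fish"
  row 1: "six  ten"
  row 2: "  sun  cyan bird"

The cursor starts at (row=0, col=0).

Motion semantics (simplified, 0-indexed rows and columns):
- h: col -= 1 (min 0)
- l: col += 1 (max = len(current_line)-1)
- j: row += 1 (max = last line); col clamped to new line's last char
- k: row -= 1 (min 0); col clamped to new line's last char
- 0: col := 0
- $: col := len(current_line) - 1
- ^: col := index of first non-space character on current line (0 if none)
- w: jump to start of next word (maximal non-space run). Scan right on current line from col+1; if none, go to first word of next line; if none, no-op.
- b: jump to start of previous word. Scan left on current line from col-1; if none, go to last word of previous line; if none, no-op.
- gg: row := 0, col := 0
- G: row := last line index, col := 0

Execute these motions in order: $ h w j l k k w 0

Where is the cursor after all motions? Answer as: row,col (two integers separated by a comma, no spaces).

After 1 ($): row=0 col=7 char='h'
After 2 (h): row=0 col=6 char='s'
After 3 (w): row=1 col=0 char='s'
After 4 (j): row=2 col=0 char='_'
After 5 (l): row=2 col=1 char='_'
After 6 (k): row=1 col=1 char='i'
After 7 (k): row=0 col=1 char='i'
After 8 (w): row=0 col=4 char='f'
After 9 (0): row=0 col=0 char='s'

Answer: 0,0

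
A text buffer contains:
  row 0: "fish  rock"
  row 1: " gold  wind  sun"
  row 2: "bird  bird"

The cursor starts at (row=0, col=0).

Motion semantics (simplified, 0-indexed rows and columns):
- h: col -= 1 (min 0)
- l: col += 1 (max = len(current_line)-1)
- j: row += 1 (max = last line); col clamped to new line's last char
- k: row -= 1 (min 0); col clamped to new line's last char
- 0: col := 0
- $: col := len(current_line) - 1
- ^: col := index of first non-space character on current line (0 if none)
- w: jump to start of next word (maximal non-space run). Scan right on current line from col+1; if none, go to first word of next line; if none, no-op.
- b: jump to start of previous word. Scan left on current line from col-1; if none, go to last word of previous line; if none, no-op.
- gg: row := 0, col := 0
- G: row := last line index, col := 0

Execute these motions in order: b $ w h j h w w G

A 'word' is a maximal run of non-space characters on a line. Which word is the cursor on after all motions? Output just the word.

After 1 (b): row=0 col=0 char='f'
After 2 ($): row=0 col=9 char='k'
After 3 (w): row=1 col=1 char='g'
After 4 (h): row=1 col=0 char='_'
After 5 (j): row=2 col=0 char='b'
After 6 (h): row=2 col=0 char='b'
After 7 (w): row=2 col=6 char='b'
After 8 (w): row=2 col=6 char='b'
After 9 (G): row=2 col=0 char='b'

Answer: bird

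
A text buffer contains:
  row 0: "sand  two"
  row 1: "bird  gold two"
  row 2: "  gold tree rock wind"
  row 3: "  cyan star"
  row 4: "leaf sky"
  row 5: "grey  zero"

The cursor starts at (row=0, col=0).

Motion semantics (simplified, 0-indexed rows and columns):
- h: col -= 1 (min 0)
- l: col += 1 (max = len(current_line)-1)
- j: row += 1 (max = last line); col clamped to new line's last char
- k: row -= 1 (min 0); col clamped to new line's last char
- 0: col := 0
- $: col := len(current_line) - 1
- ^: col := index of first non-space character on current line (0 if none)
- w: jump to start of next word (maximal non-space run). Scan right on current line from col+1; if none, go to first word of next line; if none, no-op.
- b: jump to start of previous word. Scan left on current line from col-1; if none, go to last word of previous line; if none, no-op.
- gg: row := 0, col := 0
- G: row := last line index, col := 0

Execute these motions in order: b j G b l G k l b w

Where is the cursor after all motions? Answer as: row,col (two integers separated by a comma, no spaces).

Answer: 4,5

Derivation:
After 1 (b): row=0 col=0 char='s'
After 2 (j): row=1 col=0 char='b'
After 3 (G): row=5 col=0 char='g'
After 4 (b): row=4 col=5 char='s'
After 5 (l): row=4 col=6 char='k'
After 6 (G): row=5 col=0 char='g'
After 7 (k): row=4 col=0 char='l'
After 8 (l): row=4 col=1 char='e'
After 9 (b): row=4 col=0 char='l'
After 10 (w): row=4 col=5 char='s'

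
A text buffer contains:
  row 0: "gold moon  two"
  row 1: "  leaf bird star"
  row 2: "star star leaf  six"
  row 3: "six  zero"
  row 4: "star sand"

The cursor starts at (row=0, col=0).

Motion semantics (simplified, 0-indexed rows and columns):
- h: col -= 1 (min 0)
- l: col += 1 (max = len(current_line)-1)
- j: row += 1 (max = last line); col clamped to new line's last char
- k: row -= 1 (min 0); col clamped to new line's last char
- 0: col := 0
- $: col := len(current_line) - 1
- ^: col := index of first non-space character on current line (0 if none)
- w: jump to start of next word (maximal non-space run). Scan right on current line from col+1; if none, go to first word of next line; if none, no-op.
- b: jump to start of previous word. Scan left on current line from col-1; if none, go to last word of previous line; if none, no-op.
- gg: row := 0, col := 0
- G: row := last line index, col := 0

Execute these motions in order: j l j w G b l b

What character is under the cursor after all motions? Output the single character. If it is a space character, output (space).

Answer: z

Derivation:
After 1 (j): row=1 col=0 char='_'
After 2 (l): row=1 col=1 char='_'
After 3 (j): row=2 col=1 char='t'
After 4 (w): row=2 col=5 char='s'
After 5 (G): row=4 col=0 char='s'
After 6 (b): row=3 col=5 char='z'
After 7 (l): row=3 col=6 char='e'
After 8 (b): row=3 col=5 char='z'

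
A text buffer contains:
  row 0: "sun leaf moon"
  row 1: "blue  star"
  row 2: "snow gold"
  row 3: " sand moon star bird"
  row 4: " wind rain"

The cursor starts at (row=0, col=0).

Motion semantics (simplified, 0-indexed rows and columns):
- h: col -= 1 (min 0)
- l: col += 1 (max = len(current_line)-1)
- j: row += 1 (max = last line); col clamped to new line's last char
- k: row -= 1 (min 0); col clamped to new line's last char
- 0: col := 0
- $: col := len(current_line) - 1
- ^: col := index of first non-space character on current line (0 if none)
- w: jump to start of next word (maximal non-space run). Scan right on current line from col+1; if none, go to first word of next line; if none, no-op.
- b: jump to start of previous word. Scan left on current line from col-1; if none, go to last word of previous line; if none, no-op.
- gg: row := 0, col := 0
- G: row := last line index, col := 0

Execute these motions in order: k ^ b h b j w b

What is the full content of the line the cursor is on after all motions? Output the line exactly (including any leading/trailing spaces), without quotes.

Answer: blue  star

Derivation:
After 1 (k): row=0 col=0 char='s'
After 2 (^): row=0 col=0 char='s'
After 3 (b): row=0 col=0 char='s'
After 4 (h): row=0 col=0 char='s'
After 5 (b): row=0 col=0 char='s'
After 6 (j): row=1 col=0 char='b'
After 7 (w): row=1 col=6 char='s'
After 8 (b): row=1 col=0 char='b'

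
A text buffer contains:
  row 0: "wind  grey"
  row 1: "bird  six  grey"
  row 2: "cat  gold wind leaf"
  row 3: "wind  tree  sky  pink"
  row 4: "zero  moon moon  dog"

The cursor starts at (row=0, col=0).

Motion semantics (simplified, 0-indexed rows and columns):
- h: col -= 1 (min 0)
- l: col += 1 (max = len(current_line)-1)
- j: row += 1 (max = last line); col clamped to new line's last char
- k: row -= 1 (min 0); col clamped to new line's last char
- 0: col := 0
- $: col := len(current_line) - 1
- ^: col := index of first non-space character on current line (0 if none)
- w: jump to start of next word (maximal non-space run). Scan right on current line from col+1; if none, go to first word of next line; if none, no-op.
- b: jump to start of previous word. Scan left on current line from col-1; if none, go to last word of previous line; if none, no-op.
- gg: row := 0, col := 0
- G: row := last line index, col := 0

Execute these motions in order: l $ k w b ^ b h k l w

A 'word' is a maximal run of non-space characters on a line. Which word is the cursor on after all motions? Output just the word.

Answer: grey

Derivation:
After 1 (l): row=0 col=1 char='i'
After 2 ($): row=0 col=9 char='y'
After 3 (k): row=0 col=9 char='y'
After 4 (w): row=1 col=0 char='b'
After 5 (b): row=0 col=6 char='g'
After 6 (^): row=0 col=0 char='w'
After 7 (b): row=0 col=0 char='w'
After 8 (h): row=0 col=0 char='w'
After 9 (k): row=0 col=0 char='w'
After 10 (l): row=0 col=1 char='i'
After 11 (w): row=0 col=6 char='g'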